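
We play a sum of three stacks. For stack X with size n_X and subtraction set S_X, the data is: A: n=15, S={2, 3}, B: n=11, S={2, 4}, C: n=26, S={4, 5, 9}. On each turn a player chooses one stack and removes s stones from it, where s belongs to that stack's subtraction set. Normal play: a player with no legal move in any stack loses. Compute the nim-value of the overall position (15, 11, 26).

Stack A, S = {2, 3}:
G(0) = 0
G(1) = mex{} = 0
G(2) = mex{0} = 1
G(3) = mex{0,0} = 1
G(4) = mex{1,0} = 2
G(5) = mex{1,1} = 0
G(6) = mex{2,1} = 0
G(7) = mex{0,2} = 1
G(8) = mex{0,0} = 1
G(9) = mex{1,0} = 2
G(10) = mex{1,1} = 0
G(11) = mex{2,1} = 0
G(12) = mex{0,2} = 1
G(13) = mex{0,0} = 1
G(14) = mex{1,0} = 2
G(15) = mex{1,1} = 0
G_A(15) = 0.
Stack B, S = {2, 4}:
n :  0  1  2  3  4  5  6  7  8  9 10 11
G :  0  0  1  1  2  2  0  0  1  1  2  2
G_B(11) = 2.
Stack C, S = {4, 5, 9}:
G(0) = 0
G(1) = mex{} = 0
G(2) = mex{} = 0
G(3) = mex{} = 0
G(4) = mex{0} = 1
G(5) = mex{0,0} = 1
G(6) = mex{0,0} = 1
G(7) = mex{0,0} = 1
G(8) = mex{1,0} = 2
G(9) = mex{1,1,0} = 2
G(10) = mex{1,1,0} = 2
G(11) = mex{1,1,0} = 2
G(12) = mex{2,1,0} = 3
G(13) = mex{2,2,1} = 0
G(14) = mex{2,2,1} = 0
G(15) = mex{2,2,1} = 0
G(16) = mex{3,2,1} = 0
G(17) = mex{0,3,2} = 1
G(18) = mex{0,0,2} = 1
G(19) = mex{0,0,2} = 1
G(20) = mex{0,0,2} = 1
G(21) = mex{1,0,3} = 2
G(22) = mex{1,1,0} = 2
G(23) = mex{1,1,0} = 2
G(24) = mex{1,1,0} = 2
G(25) = mex{2,1,0} = 3
G(26) = mex{2,2,1} = 0
G_C(26) = 0.
Combined Grundy value = 0 ⊕ 2 ⊕ 0 = 2.

2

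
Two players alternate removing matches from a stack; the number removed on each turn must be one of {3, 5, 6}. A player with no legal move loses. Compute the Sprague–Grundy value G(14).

G(0) = 0
G(1) = mex{} = 0
G(2) = mex{} = 0
G(3) = mex{0} = 1
G(4) = mex{0} = 1
G(5) = mex{0,0} = 1
G(6) = mex{1,0,0} = 2
G(7) = mex{1,0,0} = 2
G(8) = mex{1,1,0} = 2
G(9) = mex{2,1,1} = 0
G(10) = mex{2,1,1} = 0
G(11) = mex{2,2,1} = 0
G(12) = mex{0,2,2} = 1
G(13) = mex{0,2,2} = 1
G(14) = mex{0,0,2} = 1

1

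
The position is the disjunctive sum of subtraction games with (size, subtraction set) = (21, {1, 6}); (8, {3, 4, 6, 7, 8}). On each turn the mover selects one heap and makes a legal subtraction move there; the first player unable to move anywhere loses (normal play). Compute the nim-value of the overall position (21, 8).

2

Heap A, S = {1, 6}:
G(0) = 0
G(1) = mex{0} = 1
G(2) = mex{1} = 0
G(3) = mex{0} = 1
G(4) = mex{1} = 0
G(5) = mex{0} = 1
G(6) = mex{1,0} = 2
G(7) = mex{2,1} = 0
G(8) = mex{0,0} = 1
G(9) = mex{1,1} = 0
G(10) = mex{0,0} = 1
G(11) = mex{1,1} = 0
G(12) = mex{0,2} = 1
G(13) = mex{1,0} = 2
G(14) = mex{2,1} = 0
G(15) = mex{0,0} = 1
G(16) = mex{1,1} = 0
G(17) = mex{0,0} = 1
G(18) = mex{1,1} = 0
G(19) = mex{0,2} = 1
G(20) = mex{1,0} = 2
G(21) = mex{2,1} = 0
G_A(21) = 0.
Heap B, S = {3, 4, 6, 7, 8}:
G(0) = 0
G(1) = mex{} = 0
G(2) = mex{} = 0
G(3) = mex{0} = 1
G(4) = mex{0,0} = 1
G(5) = mex{0,0} = 1
G(6) = mex{1,0,0} = 2
G(7) = mex{1,1,0,0} = 2
G(8) = mex{1,1,0,0,0} = 2
G_B(8) = 2.
Combined Grundy value = 0 ⊕ 2 = 2.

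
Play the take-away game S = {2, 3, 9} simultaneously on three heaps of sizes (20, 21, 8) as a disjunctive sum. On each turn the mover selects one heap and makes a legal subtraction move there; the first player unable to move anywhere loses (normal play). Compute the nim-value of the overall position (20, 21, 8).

1

All heaps use S = {2, 3, 9}:
n :  0  1  2  3  4  5  6  7  8  9 10 11 12 13 14 15 16 17 18 19 20 21
G :  0  0  1  1  2  0  0  1  1  2  2  0  0  1  1  2  0  0  1  1  2  2
Heap A: G(20) = 2.
Heap B: G(21) = 2.
Heap C: G(8) = 1.
Combined Grundy value = 2 ⊕ 2 ⊕ 1 = 1.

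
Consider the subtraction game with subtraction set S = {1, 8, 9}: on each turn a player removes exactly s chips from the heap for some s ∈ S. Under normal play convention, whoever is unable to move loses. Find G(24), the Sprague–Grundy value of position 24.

2

G(0) = 0
G(1) = mex{0} = 1
G(2) = mex{1} = 0
G(3) = mex{0} = 1
G(4) = mex{1} = 0
G(5) = mex{0} = 1
G(6) = mex{1} = 0
G(7) = mex{0} = 1
G(8) = mex{1,0} = 2
G(9) = mex{2,1,0} = 3
G(10) = mex{3,0,1} = 2
G(11) = mex{2,1,0} = 3
G(12) = mex{3,0,1} = 2
G(13) = mex{2,1,0} = 3
G(14) = mex{3,0,1} = 2
G(15) = mex{2,1,0} = 3
G(16) = mex{3,2,1} = 0
G(17) = mex{0,3,2} = 1
G(18) = mex{1,2,3} = 0
G(19) = mex{0,3,2} = 1
G(20) = mex{1,2,3} = 0
G(21) = mex{0,3,2} = 1
G(22) = mex{1,2,3} = 0
G(23) = mex{0,3,2} = 1
G(24) = mex{1,0,3} = 2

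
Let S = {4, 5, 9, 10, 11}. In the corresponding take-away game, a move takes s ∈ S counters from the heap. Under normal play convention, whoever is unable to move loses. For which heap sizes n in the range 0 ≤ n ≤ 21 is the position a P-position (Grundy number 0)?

0, 1, 2, 3, 15, 16, 17, 18

G(0) = 0
G(1) = mex{} = 0
G(2) = mex{} = 0
G(3) = mex{} = 0
G(4) = mex{0} = 1
G(5) = mex{0,0} = 1
G(6) = mex{0,0} = 1
G(7) = mex{0,0} = 1
G(8) = mex{1,0} = 2
G(9) = mex{1,1,0} = 2
G(10) = mex{1,1,0,0} = 2
G(11) = mex{1,1,0,0,0} = 2
G(12) = mex{2,1,0,0,0} = 3
G(13) = mex{2,2,1,0,0} = 3
G(14) = mex{2,2,1,1,0} = 3
G(15) = mex{2,2,1,1,1} = 0
G(16) = mex{3,2,1,1,1} = 0
G(17) = mex{3,3,2,1,1} = 0
G(18) = mex{3,3,2,2,1} = 0
G(19) = mex{0,3,2,2,2} = 1
G(20) = mex{0,0,2,2,2} = 1
G(21) = mex{0,0,3,2,2} = 1
P-positions are exactly the n with G(n) = 0.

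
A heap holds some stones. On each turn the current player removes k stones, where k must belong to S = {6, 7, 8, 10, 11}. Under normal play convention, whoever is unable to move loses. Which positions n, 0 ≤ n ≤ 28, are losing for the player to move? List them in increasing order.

G(0) = 0
G(1) = mex{} = 0
G(2) = mex{} = 0
G(3) = mex{} = 0
G(4) = mex{} = 0
G(5) = mex{} = 0
G(6) = mex{0} = 1
G(7) = mex{0,0} = 1
G(8) = mex{0,0,0} = 1
G(9) = mex{0,0,0} = 1
G(10) = mex{0,0,0,0} = 1
G(11) = mex{0,0,0,0,0} = 1
G(12) = mex{1,0,0,0,0} = 2
G(13) = mex{1,1,0,0,0} = 2
G(14) = mex{1,1,1,0,0} = 2
G(15) = mex{1,1,1,0,0} = 2
G(16) = mex{1,1,1,1,0} = 2
G(17) = mex{1,1,1,1,1} = 0
G(18) = mex{2,1,1,1,1} = 0
G(19) = mex{2,2,1,1,1} = 0
G(20) = mex{2,2,2,1,1} = 0
G(21) = mex{2,2,2,1,1} = 0
G(22) = mex{2,2,2,2,1} = 0
G(23) = mex{0,2,2,2,2} = 1
G(24) = mex{0,0,2,2,2} = 1
G(25) = mex{0,0,0,2,2} = 1
G(26) = mex{0,0,0,2,2} = 1
G(27) = mex{0,0,0,0,2} = 1
G(28) = mex{0,0,0,0,0} = 1
P-positions are exactly the n with G(n) = 0.

0, 1, 2, 3, 4, 5, 17, 18, 19, 20, 21, 22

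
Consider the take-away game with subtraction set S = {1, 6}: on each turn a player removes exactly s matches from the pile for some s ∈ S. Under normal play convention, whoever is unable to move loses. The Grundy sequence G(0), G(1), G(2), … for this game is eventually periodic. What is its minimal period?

G(0) = 0
G(1) = mex{0} = 1
G(2) = mex{1} = 0
G(3) = mex{0} = 1
G(4) = mex{1} = 0
G(5) = mex{0} = 1
G(6) = mex{1,0} = 2
G(7) = mex{2,1} = 0
G(8) = mex{0,0} = 1
G(9) = mex{1,1} = 0
G(10) = mex{0,0} = 1
G(11) = mex{1,1} = 0
G(12) = mex{0,2} = 1
G(13) = mex{1,0} = 2
G(14) = mex{2,1} = 0
G(15) = mex{0,0} = 1
G(n+7) = G(n) holds for n = 0,…,5 (a full window of length max(S) = 6), so the sequence is purely periodic with period 7.

7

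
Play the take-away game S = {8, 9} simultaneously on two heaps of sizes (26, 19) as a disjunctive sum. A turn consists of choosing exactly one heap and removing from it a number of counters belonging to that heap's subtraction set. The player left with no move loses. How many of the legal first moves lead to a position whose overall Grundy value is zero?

All heaps use S = {8, 9}:
n :  0  1  2  3  4  5  6  7  8  9 10 11 12 13 14 15 16 17 18 19 20 21 22 23 24 25 26
G :  0  0  0  0  0  0  0  0  1  1  1  1  1  1  1  1  2  0  0  0  0  0  0  0  0  1  1
Heap A: G(26) = 1.
Heap B: G(19) = 0.
Combined Grundy value = 1 ⊕ 0 = 1.
A winning move leaves total XOR = 0, i.e. changes one component's Grundy value g to g ⊕ X where X is the current total.
Heap A: need g' = 1⊕1 = 0. Options: 26−8→G=0, 26−9→G=0. Hits: 2.
Heap B: need g' = 0⊕1 = 1. Options: 19−8→G=1, 19−9→G=1. Hits: 2.

4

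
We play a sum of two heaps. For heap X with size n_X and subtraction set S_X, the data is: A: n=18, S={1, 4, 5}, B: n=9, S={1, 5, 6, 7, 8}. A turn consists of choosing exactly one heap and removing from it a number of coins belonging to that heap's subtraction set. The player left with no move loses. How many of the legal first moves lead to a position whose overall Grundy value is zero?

Heap A, S = {1, 4, 5}:
n :  0  1  2  3  4  5  6  7  8  9 10 11 12 13 14 15 16 17 18
G :  0  1  0  1  2  3  2  3  0  1  0  1  2  3  2  3  0  1  0
G_A(18) = 0.
Heap B, S = {1, 5, 6, 7, 8}:
n : 0 1 2 3 4 5 6 7 8 9
G : 0 1 0 1 0 1 2 3 2 3
G_B(9) = 3.
Combined Grundy value = 0 ⊕ 3 = 3.
A winning move leaves total XOR = 0, i.e. changes one component's Grundy value g to g ⊕ X where X is the current total.
Heap A: need g' = 0⊕3 = 3. Options: 18−1→G=1, 18−4→G=2, 18−5→G=3. Hits: 1.
Heap B: need g' = 3⊕3 = 0. Options: 9−1→G=2, 9−5→G=0, 9−6→G=1, 9−7→G=0, 9−8→G=1. Hits: 2.

3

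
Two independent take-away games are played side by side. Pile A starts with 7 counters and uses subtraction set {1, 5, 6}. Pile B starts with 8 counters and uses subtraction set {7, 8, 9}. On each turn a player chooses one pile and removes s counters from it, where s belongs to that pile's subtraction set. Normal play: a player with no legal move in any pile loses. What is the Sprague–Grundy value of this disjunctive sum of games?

2

Pile A, S = {1, 5, 6}:
n : 0 1 2 3 4 5 6 7
G : 0 1 0 1 0 1 2 3
G_A(7) = 3.
Pile B, S = {7, 8, 9}:
n : 0 1 2 3 4 5 6 7 8
G : 0 0 0 0 0 0 0 1 1
G_B(8) = 1.
Combined Grundy value = 3 ⊕ 1 = 2.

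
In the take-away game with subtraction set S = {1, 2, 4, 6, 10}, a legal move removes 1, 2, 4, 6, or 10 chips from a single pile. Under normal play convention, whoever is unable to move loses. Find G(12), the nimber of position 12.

1

G(0) = 0
G(1) = mex{0} = 1
G(2) = mex{1,0} = 2
G(3) = mex{2,1} = 0
G(4) = mex{0,2,0} = 1
G(5) = mex{1,0,1} = 2
G(6) = mex{2,1,2,0} = 3
G(7) = mex{3,2,0,1} = 4
G(8) = mex{4,3,1,2} = 0
G(9) = mex{0,4,2,0} = 1
G(10) = mex{1,0,3,1,0} = 2
G(11) = mex{2,1,4,2,1} = 0
G(12) = mex{0,2,0,3,2} = 1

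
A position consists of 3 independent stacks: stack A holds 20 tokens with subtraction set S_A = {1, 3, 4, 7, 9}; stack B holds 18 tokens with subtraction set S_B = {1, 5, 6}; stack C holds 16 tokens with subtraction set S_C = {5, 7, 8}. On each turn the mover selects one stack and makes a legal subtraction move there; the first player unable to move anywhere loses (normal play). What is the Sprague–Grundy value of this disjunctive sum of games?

Stack A, S = {1, 3, 4, 7, 9}:
G(0) = 0
G(1) = mex{0} = 1
G(2) = mex{1} = 0
G(3) = mex{0,0} = 1
G(4) = mex{1,1,0} = 2
G(5) = mex{2,0,1} = 3
G(6) = mex{3,1,0} = 2
G(7) = mex{2,2,1,0} = 3
G(8) = mex{3,3,2,1} = 0
G(9) = mex{0,2,3,0,0} = 1
G(10) = mex{1,3,2,1,1} = 0
G(11) = mex{0,0,3,2,0} = 1
G(12) = mex{1,1,0,3,1} = 2
G(13) = mex{2,0,1,2,2} = 3
G(14) = mex{3,1,0,3,3} = 2
G(15) = mex{2,2,1,0,2} = 3
G(16) = mex{3,3,2,1,3} = 0
G(17) = mex{0,2,3,0,0} = 1
G(18) = mex{1,3,2,1,1} = 0
G(19) = mex{0,0,3,2,0} = 1
G(20) = mex{1,1,0,3,1} = 2
G_A(20) = 2.
Stack B, S = {1, 5, 6}:
G(0) = 0
G(1) = mex{0} = 1
G(2) = mex{1} = 0
G(3) = mex{0} = 1
G(4) = mex{1} = 0
G(5) = mex{0,0} = 1
G(6) = mex{1,1,0} = 2
G(7) = mex{2,0,1} = 3
G(8) = mex{3,1,0} = 2
G(9) = mex{2,0,1} = 3
G(10) = mex{3,1,0} = 2
G(11) = mex{2,2,1} = 0
G(12) = mex{0,3,2} = 1
G(13) = mex{1,2,3} = 0
G(14) = mex{0,3,2} = 1
G(15) = mex{1,2,3} = 0
G(16) = mex{0,0,2} = 1
G(17) = mex{1,1,0} = 2
G(18) = mex{2,0,1} = 3
G_B(18) = 3.
Stack C, S = {5, 7, 8}:
n :  0  1  2  3  4  5  6  7  8  9 10 11 12 13 14 15 16
G :  0  0  0  0  0  1  1  1  1  1  2  2  2  0  0  0  0
G_C(16) = 0.
Combined Grundy value = 2 ⊕ 3 ⊕ 0 = 1.

1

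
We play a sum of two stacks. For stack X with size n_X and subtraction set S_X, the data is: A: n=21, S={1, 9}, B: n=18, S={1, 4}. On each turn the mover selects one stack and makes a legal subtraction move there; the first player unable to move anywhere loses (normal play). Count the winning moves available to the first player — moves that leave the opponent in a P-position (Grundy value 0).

0

Stack A, S = {1, 9}:
G(0) = 0
G(1) = mex{0} = 1
G(2) = mex{1} = 0
G(3) = mex{0} = 1
G(4) = mex{1} = 0
G(5) = mex{0} = 1
G(6) = mex{1} = 0
G(7) = mex{0} = 1
G(8) = mex{1} = 0
G(9) = mex{0,0} = 1
G(10) = mex{1,1} = 0
G(11) = mex{0,0} = 1
G(12) = mex{1,1} = 0
G(13) = mex{0,0} = 1
G(14) = mex{1,1} = 0
G(15) = mex{0,0} = 1
G(16) = mex{1,1} = 0
G(17) = mex{0,0} = 1
G(18) = mex{1,1} = 0
G(19) = mex{0,0} = 1
G(20) = mex{1,1} = 0
G(21) = mex{0,0} = 1
G_A(21) = 1.
Stack B, S = {1, 4}:
n :  0  1  2  3  4  5  6  7  8  9 10 11 12 13 14 15 16 17 18
G :  0  1  0  1  2  0  1  0  1  2  0  1  0  1  2  0  1  0  1
G_B(18) = 1.
Combined Grundy value = 1 ⊕ 1 = 0.
A winning move leaves total XOR = 0, i.e. changes one component's Grundy value g to g ⊕ X where X is the current total.
Stack A: target g' = 1⊕0 = 1, but every legal move changes the Grundy value (mex property), so 0 moves.
Stack B: target g' = 1⊕0 = 1, but every legal move changes the Grundy value (mex property), so 0 moves.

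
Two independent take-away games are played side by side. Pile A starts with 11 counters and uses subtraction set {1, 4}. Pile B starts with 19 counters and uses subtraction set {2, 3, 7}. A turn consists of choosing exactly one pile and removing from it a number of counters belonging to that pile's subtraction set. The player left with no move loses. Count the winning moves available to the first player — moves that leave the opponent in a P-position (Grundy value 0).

2

Pile A, S = {1, 4}:
n :  0  1  2  3  4  5  6  7  8  9 10 11
G :  0  1  0  1  2  0  1  0  1  2  0  1
G_A(11) = 1.
Pile B, S = {2, 3, 7}:
G(0) = 0
G(1) = mex{} = 0
G(2) = mex{0} = 1
G(3) = mex{0,0} = 1
G(4) = mex{1,0} = 2
G(5) = mex{1,1} = 0
G(6) = mex{2,1} = 0
G(7) = mex{0,2,0} = 1
G(8) = mex{0,0,0} = 1
G(9) = mex{1,0,1} = 2
G(10) = mex{1,1,1} = 0
G(11) = mex{2,1,2} = 0
G(12) = mex{0,2,0} = 1
G(13) = mex{0,0,0} = 1
G(14) = mex{1,0,1} = 2
G(15) = mex{1,1,1} = 0
G(16) = mex{2,1,2} = 0
G(17) = mex{0,2,0} = 1
G(18) = mex{0,0,0} = 1
G(19) = mex{1,0,1} = 2
G_B(19) = 2.
Combined Grundy value = 1 ⊕ 2 = 3.
A winning move leaves total XOR = 0, i.e. changes one component's Grundy value g to g ⊕ X where X is the current total.
Pile A: need g' = 1⊕3 = 2. Options: 11−1→G=0, 11−4→G=0. Hits: 0.
Pile B: need g' = 2⊕3 = 1. Options: 19−2→G=1, 19−3→G=0, 19−7→G=1. Hits: 2.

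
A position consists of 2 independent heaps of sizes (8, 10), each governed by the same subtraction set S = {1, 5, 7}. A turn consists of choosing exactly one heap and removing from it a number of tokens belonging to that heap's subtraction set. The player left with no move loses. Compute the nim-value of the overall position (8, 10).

0

All heaps use S = {1, 5, 7}:
n :  0  1  2  3  4  5  6  7  8  9 10
G :  0  1  0  1  0  1  0  1  0  1  0
Heap A: G(8) = 0.
Heap B: G(10) = 0.
Combined Grundy value = 0 ⊕ 0 = 0.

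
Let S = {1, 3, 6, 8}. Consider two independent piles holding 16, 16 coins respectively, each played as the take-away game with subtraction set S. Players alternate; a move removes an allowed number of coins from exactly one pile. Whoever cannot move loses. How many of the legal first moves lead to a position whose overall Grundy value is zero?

0

All piles use S = {1, 3, 6, 8}:
G(0) = 0
G(1) = mex{0} = 1
G(2) = mex{1} = 0
G(3) = mex{0,0} = 1
G(4) = mex{1,1} = 0
G(5) = mex{0,0} = 1
G(6) = mex{1,1,0} = 2
G(7) = mex{2,0,1} = 3
G(8) = mex{3,1,0,0} = 2
G(9) = mex{2,2,1,1} = 0
G(10) = mex{0,3,0,0} = 1
G(11) = mex{1,2,1,1} = 0
G(12) = mex{0,0,2,0} = 1
G(13) = mex{1,1,3,1} = 0
G(14) = mex{0,0,2,2} = 1
G(15) = mex{1,1,0,3} = 2
G(16) = mex{2,0,1,2} = 3
Pile A: G(16) = 3.
Pile B: G(16) = 3.
Combined Grundy value = 3 ⊕ 3 = 0.
A winning move leaves total XOR = 0, i.e. changes one component's Grundy value g to g ⊕ X where X is the current total.
Pile A: target g' = 3⊕0 = 3, but every legal move changes the Grundy value (mex property), so 0 moves.
Pile B: target g' = 3⊕0 = 3, but every legal move changes the Grundy value (mex property), so 0 moves.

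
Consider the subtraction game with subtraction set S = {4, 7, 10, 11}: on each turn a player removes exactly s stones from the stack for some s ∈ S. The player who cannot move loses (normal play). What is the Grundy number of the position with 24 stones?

G(0) = 0
G(1) = mex{} = 0
G(2) = mex{} = 0
G(3) = mex{} = 0
G(4) = mex{0} = 1
G(5) = mex{0} = 1
G(6) = mex{0} = 1
G(7) = mex{0,0} = 1
G(8) = mex{1,0} = 2
G(9) = mex{1,0} = 2
G(10) = mex{1,0,0} = 2
G(11) = mex{1,1,0,0} = 2
G(12) = mex{2,1,0,0} = 3
G(13) = mex{2,1,0,0} = 3
G(14) = mex{2,1,1,0} = 3
G(15) = mex{2,2,1,1} = 0
G(16) = mex{3,2,1,1} = 0
G(17) = mex{3,2,1,1} = 0
G(18) = mex{3,2,2,1} = 0
G(19) = mex{0,3,2,2} = 1
G(20) = mex{0,3,2,2} = 1
G(21) = mex{0,3,2,2} = 1
G(22) = mex{0,0,3,2} = 1
G(23) = mex{1,0,3,3} = 2
G(24) = mex{1,0,3,3} = 2

2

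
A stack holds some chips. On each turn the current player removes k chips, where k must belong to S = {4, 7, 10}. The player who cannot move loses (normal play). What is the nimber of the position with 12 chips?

n :  0  1  2  3  4  5  6  7  8  9 10 11 12
G :  0  0  0  0  1  1  1  1  2  2  2  2  3

3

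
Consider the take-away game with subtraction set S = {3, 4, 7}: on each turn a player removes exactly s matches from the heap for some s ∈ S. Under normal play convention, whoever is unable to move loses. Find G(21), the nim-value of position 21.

0

G(0) = 0
G(1) = mex{} = 0
G(2) = mex{} = 0
G(3) = mex{0} = 1
G(4) = mex{0,0} = 1
G(5) = mex{0,0} = 1
G(6) = mex{1,0} = 2
G(7) = mex{1,1,0} = 2
G(8) = mex{1,1,0} = 2
G(9) = mex{2,1,0} = 3
G(10) = mex{2,2,1} = 0
G(11) = mex{2,2,1} = 0
G(12) = mex{3,2,1} = 0
G(13) = mex{0,3,2} = 1
G(14) = mex{0,0,2} = 1
G(15) = mex{0,0,2} = 1
G(16) = mex{1,0,3} = 2
G(17) = mex{1,1,0} = 2
G(18) = mex{1,1,0} = 2
G(19) = mex{2,1,0} = 3
G(20) = mex{2,2,1} = 0
G(21) = mex{2,2,1} = 0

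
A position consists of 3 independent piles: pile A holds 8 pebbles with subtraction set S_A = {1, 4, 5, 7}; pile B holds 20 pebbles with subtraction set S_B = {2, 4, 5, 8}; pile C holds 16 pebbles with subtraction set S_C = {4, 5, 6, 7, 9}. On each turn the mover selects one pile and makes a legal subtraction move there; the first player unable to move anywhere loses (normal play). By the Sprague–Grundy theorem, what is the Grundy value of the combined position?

Pile A, S = {1, 4, 5, 7}:
n : 0 1 2 3 4 5 6 7 8
G : 0 1 0 1 2 3 2 3 0
G_A(8) = 0.
Pile B, S = {2, 4, 5, 8}:
G(0) = 0
G(1) = mex{} = 0
G(2) = mex{0} = 1
G(3) = mex{0} = 1
G(4) = mex{1,0} = 2
G(5) = mex{1,0,0} = 2
G(6) = mex{2,1,0} = 3
G(7) = mex{2,1,1} = 0
G(8) = mex{3,2,1,0} = 4
G(9) = mex{0,2,2,0} = 1
G(10) = mex{4,3,2,1} = 0
G(11) = mex{1,0,3,1} = 2
G(12) = mex{0,4,0,2} = 1
G(13) = mex{2,1,4,2} = 0
G(14) = mex{1,0,1,3} = 2
G(15) = mex{0,2,0,0} = 1
G(16) = mex{2,1,2,4} = 0
G(17) = mex{1,0,1,1} = 2
G(18) = mex{0,2,0,0} = 1
G(19) = mex{2,1,2,2} = 0
G(20) = mex{1,0,1,1} = 2
G_B(20) = 2.
Pile C, S = {4, 5, 6, 7, 9}:
G(0) = 0
G(1) = mex{} = 0
G(2) = mex{} = 0
G(3) = mex{} = 0
G(4) = mex{0} = 1
G(5) = mex{0,0} = 1
G(6) = mex{0,0,0} = 1
G(7) = mex{0,0,0,0} = 1
G(8) = mex{1,0,0,0} = 2
G(9) = mex{1,1,0,0,0} = 2
G(10) = mex{1,1,1,0,0} = 2
G(11) = mex{1,1,1,1,0} = 2
G(12) = mex{2,1,1,1,0} = 3
G(13) = mex{2,2,1,1,1} = 0
G(14) = mex{2,2,2,1,1} = 0
G(15) = mex{2,2,2,2,1} = 0
G(16) = mex{3,2,2,2,1} = 0
G_C(16) = 0.
Combined Grundy value = 0 ⊕ 2 ⊕ 0 = 2.

2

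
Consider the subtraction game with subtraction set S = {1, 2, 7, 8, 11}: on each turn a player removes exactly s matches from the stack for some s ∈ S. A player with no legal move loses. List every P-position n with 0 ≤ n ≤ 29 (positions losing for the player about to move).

0, 3, 6, 9, 12, 15, 18, 21, 24, 27

n :  0  1  2  3  4  5  6  7  8  9 10 11 12 13 14 15 16 17 18 19 20 21 22 23 24 25 26 27 28 29
G :  0  1  2  0  1  2  0  1  2  0  1  2  0  1  2  0  1  2  0  1  2  0  1  2  0  1  2  0  1  2
P-positions are exactly the n with G(n) = 0.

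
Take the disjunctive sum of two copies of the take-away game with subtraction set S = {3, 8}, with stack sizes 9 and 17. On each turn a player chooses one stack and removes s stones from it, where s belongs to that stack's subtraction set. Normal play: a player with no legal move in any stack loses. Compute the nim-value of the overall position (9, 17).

All stacks use S = {3, 8}:
n :  0  1  2  3  4  5  6  7  8  9 10 11 12 13 14 15 16 17
G :  0  0  0  1  1  1  0  0  2  1  1  0  0  0  1  1  1  0
Stack A: G(9) = 1.
Stack B: G(17) = 0.
Combined Grundy value = 1 ⊕ 0 = 1.

1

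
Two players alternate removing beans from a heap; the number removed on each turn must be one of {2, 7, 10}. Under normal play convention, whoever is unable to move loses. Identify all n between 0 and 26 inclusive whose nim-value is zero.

0, 1, 4, 5, 9, 13, 17, 18, 21, 22, 26

n :  0  1  2  3  4  5  6  7  8  9 10 11 12 13 14 15 16 17 18 19 20 21 22 23 24 25 26
G :  0  0  1  1  0  0  1  1  2  0  3  1  2  0  3  1  2  0  0  1  1  0  0  1  1  2  0
P-positions are exactly the n with G(n) = 0.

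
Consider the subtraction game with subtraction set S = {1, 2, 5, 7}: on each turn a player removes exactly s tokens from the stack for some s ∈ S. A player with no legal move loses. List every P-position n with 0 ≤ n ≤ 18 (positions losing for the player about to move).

n :  0  1  2  3  4  5  6  7  8  9 10 11 12 13 14 15 16 17 18
G :  0  1  2  0  1  2  0  1  2  0  1  2  0  1  2  0  1  2  0
P-positions are exactly the n with G(n) = 0.

0, 3, 6, 9, 12, 15, 18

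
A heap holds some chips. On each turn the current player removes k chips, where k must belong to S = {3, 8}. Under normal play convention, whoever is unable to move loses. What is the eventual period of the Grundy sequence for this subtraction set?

11

n :  0  1  2  3  4  5  6  7  8  9 10 11 12 13 14 15 16 17 18 19 20 21 22 23
G :  0  0  0  1  1  1  0  0  2  1  1  0  0  0  1  1  1  0  0  2  1  1  0  0
G(n+11) = G(n) holds for n = 0,…,7 (a full window of length max(S) = 8), so the sequence is purely periodic with period 11.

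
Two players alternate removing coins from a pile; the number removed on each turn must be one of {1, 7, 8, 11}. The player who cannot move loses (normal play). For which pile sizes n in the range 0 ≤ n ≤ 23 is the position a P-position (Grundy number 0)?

n :  0  1  2  3  4  5  6  7  8  9 10 11 12 13 14 15 16 17 18 19 20 21 22 23
G :  0  1  0  1  0  1  0  1  2  3  2  3  2  3  2  3  0  1  0  1  0  1  0  1
P-positions are exactly the n with G(n) = 0.

0, 2, 4, 6, 16, 18, 20, 22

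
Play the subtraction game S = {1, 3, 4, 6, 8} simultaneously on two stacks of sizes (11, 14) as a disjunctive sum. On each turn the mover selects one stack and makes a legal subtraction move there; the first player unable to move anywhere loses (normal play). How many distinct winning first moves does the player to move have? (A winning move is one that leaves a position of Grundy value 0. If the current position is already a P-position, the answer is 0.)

4

All stacks use S = {1, 3, 4, 6, 8}:
G(0) = 0
G(1) = mex{0} = 1
G(2) = mex{1} = 0
G(3) = mex{0,0} = 1
G(4) = mex{1,1,0} = 2
G(5) = mex{2,0,1} = 3
G(6) = mex{3,1,0,0} = 2
G(7) = mex{2,2,1,1} = 0
G(8) = mex{0,3,2,0,0} = 1
G(9) = mex{1,2,3,1,1} = 0
G(10) = mex{0,0,2,2,0} = 1
G(11) = mex{1,1,0,3,1} = 2
G(12) = mex{2,0,1,2,2} = 3
G(13) = mex{3,1,0,0,3} = 2
G(14) = mex{2,2,1,1,2} = 0
Stack A: G(11) = 2.
Stack B: G(14) = 0.
Combined Grundy value = 2 ⊕ 0 = 2.
A winning move leaves total XOR = 0, i.e. changes one component's Grundy value g to g ⊕ X where X is the current total.
Stack A: need g' = 2⊕2 = 0. Options: 11−1→G=1, 11−3→G=1, 11−4→G=0, 11−6→G=3, 11−8→G=1. Hits: 1.
Stack B: need g' = 0⊕2 = 2. Options: 14−1→G=2, 14−3→G=2, 14−4→G=1, 14−6→G=1, 14−8→G=2. Hits: 3.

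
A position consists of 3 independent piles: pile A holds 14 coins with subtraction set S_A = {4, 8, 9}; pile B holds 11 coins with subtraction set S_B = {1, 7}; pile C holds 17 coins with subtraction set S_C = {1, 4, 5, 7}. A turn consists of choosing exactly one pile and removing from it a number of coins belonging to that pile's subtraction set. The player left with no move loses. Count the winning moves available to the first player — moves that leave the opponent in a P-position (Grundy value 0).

Pile A, S = {4, 8, 9}:
G(0) = 0
G(1) = mex{} = 0
G(2) = mex{} = 0
G(3) = mex{} = 0
G(4) = mex{0} = 1
G(5) = mex{0} = 1
G(6) = mex{0} = 1
G(7) = mex{0} = 1
G(8) = mex{1,0} = 2
G(9) = mex{1,0,0} = 2
G(10) = mex{1,0,0} = 2
G(11) = mex{1,0,0} = 2
G(12) = mex{2,1,0} = 3
G(13) = mex{2,1,1} = 0
G(14) = mex{2,1,1} = 0
G_A(14) = 0.
Pile B, S = {1, 7}:
n :  0  1  2  3  4  5  6  7  8  9 10 11
G :  0  1  0  1  0  1  0  1  0  1  0  1
G_B(11) = 1.
Pile C, S = {1, 4, 5, 7}:
n :  0  1  2  3  4  5  6  7  8  9 10 11 12 13 14 15 16 17
G :  0  1  0  1  2  3  2  3  0  1  0  1  2  3  2  3  0  1
G_C(17) = 1.
Combined Grundy value = 0 ⊕ 1 ⊕ 1 = 0.
A winning move leaves total XOR = 0, i.e. changes one component's Grundy value g to g ⊕ X where X is the current total.
Pile A: target g' = 0⊕0 = 0, but every legal move changes the Grundy value (mex property), so 0 moves.
Pile B: target g' = 1⊕0 = 1, but every legal move changes the Grundy value (mex property), so 0 moves.
Pile C: target g' = 1⊕0 = 1, but every legal move changes the Grundy value (mex property), so 0 moves.

0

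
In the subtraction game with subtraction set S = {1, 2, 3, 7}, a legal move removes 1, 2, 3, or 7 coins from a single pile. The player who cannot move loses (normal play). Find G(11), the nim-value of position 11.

G(0) = 0
G(1) = mex{0} = 1
G(2) = mex{1,0} = 2
G(3) = mex{2,1,0} = 3
G(4) = mex{3,2,1} = 0
G(5) = mex{0,3,2} = 1
G(6) = mex{1,0,3} = 2
G(7) = mex{2,1,0,0} = 3
G(8) = mex{3,2,1,1} = 0
G(9) = mex{0,3,2,2} = 1
G(10) = mex{1,0,3,3} = 2
G(11) = mex{2,1,0,0} = 3

3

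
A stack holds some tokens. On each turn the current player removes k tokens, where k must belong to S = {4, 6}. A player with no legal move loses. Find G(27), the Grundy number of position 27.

1

n :  0  1  2  3  4  5  6  7  8  9 10 11 12 13 14 15 16 17 18 19 20 21 22 23 24 25 26 27
G :  0  0  0  0  1  1  1  1  2  2  0  0  0  0  1  1  1  1  2  2  0  0  0  0  1  1  1  1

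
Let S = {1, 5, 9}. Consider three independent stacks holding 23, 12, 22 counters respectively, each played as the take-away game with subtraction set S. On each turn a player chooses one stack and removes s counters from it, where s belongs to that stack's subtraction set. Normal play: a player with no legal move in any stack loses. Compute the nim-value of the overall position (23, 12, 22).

All stacks use S = {1, 5, 9}:
n :  0  1  2  3  4  5  6  7  8  9 10 11 12 13 14 15 16 17 18 19 20 21 22 23
G :  0  1  0  1  0  1  0  1  0  1  0  1  0  1  0  1  0  1  0  1  0  1  0  1
Stack A: G(23) = 1.
Stack B: G(12) = 0.
Stack C: G(22) = 0.
Combined Grundy value = 1 ⊕ 0 ⊕ 0 = 1.

1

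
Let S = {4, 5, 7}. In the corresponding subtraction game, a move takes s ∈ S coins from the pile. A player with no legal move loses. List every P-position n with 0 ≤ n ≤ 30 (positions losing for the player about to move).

G(0) = 0
G(1) = mex{} = 0
G(2) = mex{} = 0
G(3) = mex{} = 0
G(4) = mex{0} = 1
G(5) = mex{0,0} = 1
G(6) = mex{0,0} = 1
G(7) = mex{0,0,0} = 1
G(8) = mex{1,0,0} = 2
G(9) = mex{1,1,0} = 2
G(10) = mex{1,1,0} = 2
G(11) = mex{1,1,1} = 0
G(12) = mex{2,1,1} = 0
G(13) = mex{2,2,1} = 0
G(14) = mex{2,2,1} = 0
G(15) = mex{0,2,2} = 1
G(16) = mex{0,0,2} = 1
G(17) = mex{0,0,2} = 1
G(18) = mex{0,0,0} = 1
G(19) = mex{1,0,0} = 2
G(20) = mex{1,1,0} = 2
G(21) = mex{1,1,0} = 2
G(22) = mex{1,1,1} = 0
G(23) = mex{2,1,1} = 0
G(24) = mex{2,2,1} = 0
G(25) = mex{2,2,1} = 0
G(26) = mex{0,2,2} = 1
G(27) = mex{0,0,2} = 1
G(28) = mex{0,0,2} = 1
G(29) = mex{0,0,0} = 1
G(30) = mex{1,0,0} = 2
P-positions are exactly the n with G(n) = 0.

0, 1, 2, 3, 11, 12, 13, 14, 22, 23, 24, 25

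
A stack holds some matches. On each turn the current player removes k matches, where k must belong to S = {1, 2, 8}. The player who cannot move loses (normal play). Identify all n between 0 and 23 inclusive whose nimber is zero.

0, 3, 6, 9, 12, 15, 18, 21

G(0) = 0
G(1) = mex{0} = 1
G(2) = mex{1,0} = 2
G(3) = mex{2,1} = 0
G(4) = mex{0,2} = 1
G(5) = mex{1,0} = 2
G(6) = mex{2,1} = 0
G(7) = mex{0,2} = 1
G(8) = mex{1,0,0} = 2
G(9) = mex{2,1,1} = 0
G(10) = mex{0,2,2} = 1
G(11) = mex{1,0,0} = 2
G(12) = mex{2,1,1} = 0
G(13) = mex{0,2,2} = 1
G(14) = mex{1,0,0} = 2
G(15) = mex{2,1,1} = 0
G(16) = mex{0,2,2} = 1
G(17) = mex{1,0,0} = 2
G(18) = mex{2,1,1} = 0
G(19) = mex{0,2,2} = 1
G(20) = mex{1,0,0} = 2
G(21) = mex{2,1,1} = 0
G(22) = mex{0,2,2} = 1
G(23) = mex{1,0,0} = 2
P-positions are exactly the n with G(n) = 0.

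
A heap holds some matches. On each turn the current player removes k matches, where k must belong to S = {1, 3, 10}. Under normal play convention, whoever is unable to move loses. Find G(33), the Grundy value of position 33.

n :  0  1  2  3  4  5  6  7  8  9 10 11 12 13 14 15 16 17 18 19 20 21 22 23 24 25 26 27 28 29 30 31 32 33
G :  0  1  0  1  0  1  0  1  0  1  2  3  2  0  1  0  1  0  1  0  1  0  1  2  3  2  0  1  0  1  0  1  0  1

1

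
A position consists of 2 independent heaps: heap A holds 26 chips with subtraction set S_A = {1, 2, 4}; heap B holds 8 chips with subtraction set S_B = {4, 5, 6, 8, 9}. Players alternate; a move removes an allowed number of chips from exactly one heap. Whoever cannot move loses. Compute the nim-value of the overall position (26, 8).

0

Heap A, S = {1, 2, 4}:
G(0) = 0
G(1) = mex{0} = 1
G(2) = mex{1,0} = 2
G(3) = mex{2,1} = 0
G(4) = mex{0,2,0} = 1
G(5) = mex{1,0,1} = 2
G(6) = mex{2,1,2} = 0
G(7) = mex{0,2,0} = 1
G(8) = mex{1,0,1} = 2
G(9) = mex{2,1,2} = 0
G(10) = mex{0,2,0} = 1
G(11) = mex{1,0,1} = 2
G(12) = mex{2,1,2} = 0
G(13) = mex{0,2,0} = 1
G(14) = mex{1,0,1} = 2
G(15) = mex{2,1,2} = 0
G(16) = mex{0,2,0} = 1
G(17) = mex{1,0,1} = 2
G(18) = mex{2,1,2} = 0
G(19) = mex{0,2,0} = 1
G(20) = mex{1,0,1} = 2
G(21) = mex{2,1,2} = 0
G(22) = mex{0,2,0} = 1
G(23) = mex{1,0,1} = 2
G(24) = mex{2,1,2} = 0
G(25) = mex{0,2,0} = 1
G(26) = mex{1,0,1} = 2
G_A(26) = 2.
Heap B, S = {4, 5, 6, 8, 9}:
G(0) = 0
G(1) = mex{} = 0
G(2) = mex{} = 0
G(3) = mex{} = 0
G(4) = mex{0} = 1
G(5) = mex{0,0} = 1
G(6) = mex{0,0,0} = 1
G(7) = mex{0,0,0} = 1
G(8) = mex{1,0,0,0} = 2
G_B(8) = 2.
Combined Grundy value = 2 ⊕ 2 = 0.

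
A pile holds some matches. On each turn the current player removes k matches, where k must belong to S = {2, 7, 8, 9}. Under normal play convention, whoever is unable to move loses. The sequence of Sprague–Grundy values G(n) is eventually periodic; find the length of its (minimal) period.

G(0) = 0
G(1) = mex{} = 0
G(2) = mex{0} = 1
G(3) = mex{0} = 1
G(4) = mex{1} = 0
G(5) = mex{1} = 0
G(6) = mex{0} = 1
G(7) = mex{0,0} = 1
G(8) = mex{1,0,0} = 2
G(9) = mex{1,1,0,0} = 2
G(10) = mex{2,1,1,0} = 3
G(11) = mex{2,0,1,1} = 3
G(12) = mex{3,0,0,1} = 2
G(13) = mex{3,1,0,0} = 2
G(14) = mex{2,1,1,0} = 3
G(15) = mex{2,2,1,1} = 0
G(16) = mex{3,2,2,1} = 0
G(17) = mex{0,3,2,2} = 1
G(18) = mex{0,3,3,2} = 1
G(19) = mex{1,2,3,3} = 0
G(20) = mex{1,2,2,3} = 0
G(21) = mex{0,3,2,2} = 1
G(22) = mex{0,0,3,2} = 1
G(23) = mex{1,0,0,3} = 2
G(24) = mex{1,1,0,0} = 2
G(25) = mex{2,1,1,0} = 3
G(26) = mex{2,0,1,1} = 3
G(27) = mex{3,0,0,1} = 2
G(28) = mex{3,1,0,0} = 2
G(29) = mex{2,1,1,0} = 3
G(30) = mex{2,2,1,1} = 0
G(31) = mex{3,2,2,1} = 0
G(n+15) = G(n) holds for n = 0,…,8 (a full window of length max(S) = 9), so the sequence is purely periodic with period 15.

15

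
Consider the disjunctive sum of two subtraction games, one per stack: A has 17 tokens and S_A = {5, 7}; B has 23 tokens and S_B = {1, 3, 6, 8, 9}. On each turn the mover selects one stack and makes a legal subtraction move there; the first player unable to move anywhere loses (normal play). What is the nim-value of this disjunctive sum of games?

Stack A, S = {5, 7}:
G(0) = 0
G(1) = mex{} = 0
G(2) = mex{} = 0
G(3) = mex{} = 0
G(4) = mex{} = 0
G(5) = mex{0} = 1
G(6) = mex{0} = 1
G(7) = mex{0,0} = 1
G(8) = mex{0,0} = 1
G(9) = mex{0,0} = 1
G(10) = mex{1,0} = 2
G(11) = mex{1,0} = 2
G(12) = mex{1,1} = 0
G(13) = mex{1,1} = 0
G(14) = mex{1,1} = 0
G(15) = mex{2,1} = 0
G(16) = mex{2,1} = 0
G(17) = mex{0,2} = 1
G_A(17) = 1.
Stack B, S = {1, 3, 6, 8, 9}:
n :  0  1  2  3  4  5  6  7  8  9 10 11 12 13 14 15 16 17 18 19 20 21 22 23
G :  0  1  0  1  0  1  2  3  2  3  2  3  4  5  0  1  0  1  0  1  2  3  2  3
G_B(23) = 3.
Combined Grundy value = 1 ⊕ 3 = 2.

2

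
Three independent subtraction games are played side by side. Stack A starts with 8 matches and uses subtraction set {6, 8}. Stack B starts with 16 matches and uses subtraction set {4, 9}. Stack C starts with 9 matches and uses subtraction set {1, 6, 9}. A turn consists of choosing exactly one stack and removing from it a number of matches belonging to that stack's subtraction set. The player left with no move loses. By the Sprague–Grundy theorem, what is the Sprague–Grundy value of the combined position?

Stack A, S = {6, 8}:
G(0) = 0
G(1) = mex{} = 0
G(2) = mex{} = 0
G(3) = mex{} = 0
G(4) = mex{} = 0
G(5) = mex{} = 0
G(6) = mex{0} = 1
G(7) = mex{0} = 1
G(8) = mex{0,0} = 1
G_A(8) = 1.
Stack B, S = {4, 9}:
G(0) = 0
G(1) = mex{} = 0
G(2) = mex{} = 0
G(3) = mex{} = 0
G(4) = mex{0} = 1
G(5) = mex{0} = 1
G(6) = mex{0} = 1
G(7) = mex{0} = 1
G(8) = mex{1} = 0
G(9) = mex{1,0} = 2
G(10) = mex{1,0} = 2
G(11) = mex{1,0} = 2
G(12) = mex{0,0} = 1
G(13) = mex{2,1} = 0
G(14) = mex{2,1} = 0
G(15) = mex{2,1} = 0
G(16) = mex{1,1} = 0
G_B(16) = 0.
Stack C, S = {1, 6, 9}:
G(0) = 0
G(1) = mex{0} = 1
G(2) = mex{1} = 0
G(3) = mex{0} = 1
G(4) = mex{1} = 0
G(5) = mex{0} = 1
G(6) = mex{1,0} = 2
G(7) = mex{2,1} = 0
G(8) = mex{0,0} = 1
G(9) = mex{1,1,0} = 2
G_C(9) = 2.
Combined Grundy value = 1 ⊕ 0 ⊕ 2 = 3.

3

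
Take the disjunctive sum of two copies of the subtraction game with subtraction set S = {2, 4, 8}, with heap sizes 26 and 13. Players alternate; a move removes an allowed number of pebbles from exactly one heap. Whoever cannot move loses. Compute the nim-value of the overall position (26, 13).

All heaps use S = {2, 4, 8}:
G(0) = 0
G(1) = mex{} = 0
G(2) = mex{0} = 1
G(3) = mex{0} = 1
G(4) = mex{1,0} = 2
G(5) = mex{1,0} = 2
G(6) = mex{2,1} = 0
G(7) = mex{2,1} = 0
G(8) = mex{0,2,0} = 1
G(9) = mex{0,2,0} = 1
G(10) = mex{1,0,1} = 2
G(11) = mex{1,0,1} = 2
G(12) = mex{2,1,2} = 0
G(13) = mex{2,1,2} = 0
G(14) = mex{0,2,0} = 1
G(15) = mex{0,2,0} = 1
G(16) = mex{1,0,1} = 2
G(17) = mex{1,0,1} = 2
G(18) = mex{2,1,2} = 0
G(19) = mex{2,1,2} = 0
G(20) = mex{0,2,0} = 1
G(21) = mex{0,2,0} = 1
G(22) = mex{1,0,1} = 2
G(23) = mex{1,0,1} = 2
G(24) = mex{2,1,2} = 0
G(25) = mex{2,1,2} = 0
G(26) = mex{0,2,0} = 1
Heap A: G(26) = 1.
Heap B: G(13) = 0.
Combined Grundy value = 1 ⊕ 0 = 1.

1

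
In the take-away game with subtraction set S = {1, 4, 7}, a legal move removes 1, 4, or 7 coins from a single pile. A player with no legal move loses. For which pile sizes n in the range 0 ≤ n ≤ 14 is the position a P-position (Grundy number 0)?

n :  0  1  2  3  4  5  6  7  8  9 10 11 12 13 14
G :  0  1  0  1  2  0  1  2  0  1  0  1  2  0  1
P-positions are exactly the n with G(n) = 0.

0, 2, 5, 8, 10, 13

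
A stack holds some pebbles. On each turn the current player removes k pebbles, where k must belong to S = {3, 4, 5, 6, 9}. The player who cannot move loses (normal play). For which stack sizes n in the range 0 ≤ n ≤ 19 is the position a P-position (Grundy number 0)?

0, 1, 2, 12, 13, 14

n :  0  1  2  3  4  5  6  7  8  9 10 11 12 13 14 15 16 17 18 19
G :  0  0  0  1  1  1  2  2  2  3  3  3  0  0  0  1  1  1  2  2
P-positions are exactly the n with G(n) = 0.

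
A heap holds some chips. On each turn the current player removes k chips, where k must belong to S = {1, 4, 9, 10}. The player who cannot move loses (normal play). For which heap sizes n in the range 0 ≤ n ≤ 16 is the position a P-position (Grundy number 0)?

G(0) = 0
G(1) = mex{0} = 1
G(2) = mex{1} = 0
G(3) = mex{0} = 1
G(4) = mex{1,0} = 2
G(5) = mex{2,1} = 0
G(6) = mex{0,0} = 1
G(7) = mex{1,1} = 0
G(8) = mex{0,2} = 1
G(9) = mex{1,0,0} = 2
G(10) = mex{2,1,1,0} = 3
G(11) = mex{3,0,0,1} = 2
G(12) = mex{2,1,1,0} = 3
G(13) = mex{3,2,2,1} = 0
G(14) = mex{0,3,0,2} = 1
G(15) = mex{1,2,1,0} = 3
G(16) = mex{3,3,0,1} = 2
P-positions are exactly the n with G(n) = 0.

0, 2, 5, 7, 13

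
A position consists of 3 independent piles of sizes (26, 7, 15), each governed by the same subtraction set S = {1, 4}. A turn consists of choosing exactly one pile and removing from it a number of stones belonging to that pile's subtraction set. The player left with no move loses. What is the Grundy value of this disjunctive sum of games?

1

All piles use S = {1, 4}:
G(0) = 0
G(1) = mex{0} = 1
G(2) = mex{1} = 0
G(3) = mex{0} = 1
G(4) = mex{1,0} = 2
G(5) = mex{2,1} = 0
G(6) = mex{0,0} = 1
G(7) = mex{1,1} = 0
G(8) = mex{0,2} = 1
G(9) = mex{1,0} = 2
G(10) = mex{2,1} = 0
G(11) = mex{0,0} = 1
G(12) = mex{1,1} = 0
G(13) = mex{0,2} = 1
G(14) = mex{1,0} = 2
G(15) = mex{2,1} = 0
G(16) = mex{0,0} = 1
G(17) = mex{1,1} = 0
G(18) = mex{0,2} = 1
G(19) = mex{1,0} = 2
G(20) = mex{2,1} = 0
G(21) = mex{0,0} = 1
G(22) = mex{1,1} = 0
G(23) = mex{0,2} = 1
G(24) = mex{1,0} = 2
G(25) = mex{2,1} = 0
G(26) = mex{0,0} = 1
Pile A: G(26) = 1.
Pile B: G(7) = 0.
Pile C: G(15) = 0.
Combined Grundy value = 1 ⊕ 0 ⊕ 0 = 1.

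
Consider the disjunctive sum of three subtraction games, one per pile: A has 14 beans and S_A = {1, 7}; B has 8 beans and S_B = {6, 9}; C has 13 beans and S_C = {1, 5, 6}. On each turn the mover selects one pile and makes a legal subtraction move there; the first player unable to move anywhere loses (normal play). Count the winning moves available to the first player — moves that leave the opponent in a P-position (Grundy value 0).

4

Pile A, S = {1, 7}:
G(0) = 0
G(1) = mex{0} = 1
G(2) = mex{1} = 0
G(3) = mex{0} = 1
G(4) = mex{1} = 0
G(5) = mex{0} = 1
G(6) = mex{1} = 0
G(7) = mex{0,0} = 1
G(8) = mex{1,1} = 0
G(9) = mex{0,0} = 1
G(10) = mex{1,1} = 0
G(11) = mex{0,0} = 1
G(12) = mex{1,1} = 0
G(13) = mex{0,0} = 1
G(14) = mex{1,1} = 0
G_A(14) = 0.
Pile B, S = {6, 9}:
n : 0 1 2 3 4 5 6 7 8
G : 0 0 0 0 0 0 1 1 1
G_B(8) = 1.
Pile C, S = {1, 5, 6}:
n :  0  1  2  3  4  5  6  7  8  9 10 11 12 13
G :  0  1  0  1  0  1  2  3  2  3  2  0  1  0
G_C(13) = 0.
Combined Grundy value = 0 ⊕ 1 ⊕ 0 = 1.
A winning move leaves total XOR = 0, i.e. changes one component's Grundy value g to g ⊕ X where X is the current total.
Pile A: need g' = 0⊕1 = 1. Options: 14−1→G=1, 14−7→G=1. Hits: 2.
Pile B: need g' = 1⊕1 = 0. Options: 8−6→G=0. Hits: 1.
Pile C: need g' = 0⊕1 = 1. Options: 13−1→G=1, 13−5→G=2, 13−6→G=3. Hits: 1.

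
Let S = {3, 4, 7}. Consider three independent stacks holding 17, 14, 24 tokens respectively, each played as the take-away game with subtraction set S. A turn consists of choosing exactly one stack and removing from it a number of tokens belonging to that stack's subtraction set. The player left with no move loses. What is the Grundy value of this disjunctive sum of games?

All stacks use S = {3, 4, 7}:
G(0) = 0
G(1) = mex{} = 0
G(2) = mex{} = 0
G(3) = mex{0} = 1
G(4) = mex{0,0} = 1
G(5) = mex{0,0} = 1
G(6) = mex{1,0} = 2
G(7) = mex{1,1,0} = 2
G(8) = mex{1,1,0} = 2
G(9) = mex{2,1,0} = 3
G(10) = mex{2,2,1} = 0
G(11) = mex{2,2,1} = 0
G(12) = mex{3,2,1} = 0
G(13) = mex{0,3,2} = 1
G(14) = mex{0,0,2} = 1
G(15) = mex{0,0,2} = 1
G(16) = mex{1,0,3} = 2
G(17) = mex{1,1,0} = 2
G(18) = mex{1,1,0} = 2
G(19) = mex{2,1,0} = 3
G(20) = mex{2,2,1} = 0
G(21) = mex{2,2,1} = 0
G(22) = mex{3,2,1} = 0
G(23) = mex{0,3,2} = 1
G(24) = mex{0,0,2} = 1
Stack A: G(17) = 2.
Stack B: G(14) = 1.
Stack C: G(24) = 1.
Combined Grundy value = 2 ⊕ 1 ⊕ 1 = 2.

2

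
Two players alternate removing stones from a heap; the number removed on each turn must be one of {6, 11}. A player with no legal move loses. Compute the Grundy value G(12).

2

G(0) = 0
G(1) = mex{} = 0
G(2) = mex{} = 0
G(3) = mex{} = 0
G(4) = mex{} = 0
G(5) = mex{} = 0
G(6) = mex{0} = 1
G(7) = mex{0} = 1
G(8) = mex{0} = 1
G(9) = mex{0} = 1
G(10) = mex{0} = 1
G(11) = mex{0,0} = 1
G(12) = mex{1,0} = 2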